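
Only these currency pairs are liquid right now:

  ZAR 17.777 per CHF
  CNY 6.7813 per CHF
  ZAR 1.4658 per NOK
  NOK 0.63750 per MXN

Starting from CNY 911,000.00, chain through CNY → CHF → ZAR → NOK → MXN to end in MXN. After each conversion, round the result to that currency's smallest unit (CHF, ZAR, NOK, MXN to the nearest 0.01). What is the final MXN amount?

CNY 911,000.00 ÷ 6.7813 = CHF 134,340.02
CHF 134,340.02 × 17.777 = ZAR 2,388,162.54
ZAR 2,388,162.54 ÷ 1.4658 = NOK 1,629,255.38
NOK 1,629,255.38 ÷ 0.63750 = MXN 2,555,694.71

MXN 2,555,694.71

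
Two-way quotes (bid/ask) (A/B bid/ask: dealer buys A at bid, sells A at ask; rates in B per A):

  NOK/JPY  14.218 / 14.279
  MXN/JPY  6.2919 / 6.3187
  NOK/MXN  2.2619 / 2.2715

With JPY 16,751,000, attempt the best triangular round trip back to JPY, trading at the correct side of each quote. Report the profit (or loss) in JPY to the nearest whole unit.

Best loop JPY → NOK → MXN → JPY:
JPY 16,751,000 ÷ 14.279 (buy NOK at ask) = NOK 1,173,121.37
NOK 1,173,121.37 × 2.2619 (sell NOK at bid) = MXN 2,653,483.22
MXN 2,653,483.22 × 6.2919 (sell MXN at bid) = JPY 16,695,451

Net result: JPY -55,549 (no profitable arbitrage after spreads)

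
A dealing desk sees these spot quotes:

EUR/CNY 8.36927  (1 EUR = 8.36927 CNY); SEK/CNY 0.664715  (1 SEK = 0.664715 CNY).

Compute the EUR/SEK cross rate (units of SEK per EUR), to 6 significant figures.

EUR/SEK = 12.5908

1 EUR × 8.36927 = 8.36927 CNY
8.36927 CNY ÷ 0.664715 = 12.5908 SEK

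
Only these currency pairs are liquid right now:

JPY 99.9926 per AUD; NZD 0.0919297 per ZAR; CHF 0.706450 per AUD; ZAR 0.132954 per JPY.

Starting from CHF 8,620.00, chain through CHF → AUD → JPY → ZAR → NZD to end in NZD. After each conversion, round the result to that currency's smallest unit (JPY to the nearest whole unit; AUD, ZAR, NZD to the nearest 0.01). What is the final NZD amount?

NZD 14,912.52

CHF 8,620.00 ÷ 0.706450 = AUD 12,201.85
AUD 12,201.85 × 99.9926 = JPY 1,220,095
JPY 1,220,095 × 0.132954 = ZAR 162,216.51
ZAR 162,216.51 × 0.0919297 = NZD 14,912.52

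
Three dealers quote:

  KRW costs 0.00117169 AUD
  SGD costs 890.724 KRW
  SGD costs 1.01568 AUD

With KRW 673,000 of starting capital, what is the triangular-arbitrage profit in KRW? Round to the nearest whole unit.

Profitable loop is KRW → AUD → SGD → KRW:
KRW 673,000 × 0.00117169 = AUD 788.55
AUD 788.55 ÷ 1.01568 = SGD 776.37
SGD 776.37 × 890.724 = KRW 691,535
Profit = KRW 691,535 − KRW 673,000

Profit: KRW 18,535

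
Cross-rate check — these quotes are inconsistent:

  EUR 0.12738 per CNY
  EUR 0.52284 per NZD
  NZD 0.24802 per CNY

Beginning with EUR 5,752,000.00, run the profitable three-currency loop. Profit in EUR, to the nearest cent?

Profitable loop is EUR → CNY → NZD → EUR:
EUR 5,752,000.00 ÷ 0.12738 = CNY 45,156,225.47
CNY 45,156,225.47 × 0.24802 = NZD 11,199,647.04
NZD 11,199,647.04 × 0.52284 = EUR 5,855,623.46
Profit = EUR 5,855,623.46 − EUR 5,752,000.00

Profit: EUR 103,623.46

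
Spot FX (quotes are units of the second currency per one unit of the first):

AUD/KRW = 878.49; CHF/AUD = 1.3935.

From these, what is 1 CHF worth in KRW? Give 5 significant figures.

CHF/KRW = 1224.2

1 CHF × 1.3935 = 1.3935 AUD
1.3935 AUD × 878.49 = 1224.18 KRW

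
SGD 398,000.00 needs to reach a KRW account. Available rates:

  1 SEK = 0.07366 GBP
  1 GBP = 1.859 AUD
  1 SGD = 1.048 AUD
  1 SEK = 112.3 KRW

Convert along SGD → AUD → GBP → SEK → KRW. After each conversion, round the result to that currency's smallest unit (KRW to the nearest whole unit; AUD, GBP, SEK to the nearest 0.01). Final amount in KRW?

KRW 342,068,438

SGD 398,000.00 × 1.048 = AUD 417,104.00
AUD 417,104.00 ÷ 1.859 = GBP 224,370.09
GBP 224,370.09 ÷ 0.07366 = SEK 3,046,023.49
SEK 3,046,023.49 × 112.3 = KRW 342,068,438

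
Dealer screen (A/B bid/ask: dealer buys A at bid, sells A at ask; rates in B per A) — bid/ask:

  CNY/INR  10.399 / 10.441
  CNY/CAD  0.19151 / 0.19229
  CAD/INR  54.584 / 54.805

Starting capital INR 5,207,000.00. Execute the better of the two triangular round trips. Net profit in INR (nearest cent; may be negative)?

Net profit: INR 6,174.91

Best loop INR → CNY → CAD → INR:
INR 5,207,000.00 ÷ 10.441 (buy CNY at ask) = CNY 498,707.02
CNY 498,707.02 × 0.19151 (sell CNY at bid) = CAD 95,507.38
CAD 95,507.38 × 54.584 (sell CAD at bid) = INR 5,213,174.91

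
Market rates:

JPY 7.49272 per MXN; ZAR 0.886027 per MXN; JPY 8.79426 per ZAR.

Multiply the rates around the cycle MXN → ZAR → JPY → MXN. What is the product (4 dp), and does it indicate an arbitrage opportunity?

1.0399 (arbitrage exists)

Around MXN → ZAR → JPY → MXN: 1 × 0.886027 × 8.79426 ÷ 7.49272 = 1.039936
Product > 1; profitable direction is MXN → ZAR → JPY → MXN.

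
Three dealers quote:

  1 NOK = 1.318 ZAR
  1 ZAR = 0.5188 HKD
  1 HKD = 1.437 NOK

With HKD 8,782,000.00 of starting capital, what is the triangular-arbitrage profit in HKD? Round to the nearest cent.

Profitable loop is HKD → ZAR → NOK → HKD:
HKD 8,782,000.00 ÷ 0.5188 = ZAR 16,927,525.06
ZAR 16,927,525.06 ÷ 1.318 = NOK 12,843,342.23
NOK 12,843,342.23 ÷ 1.437 = HKD 8,937,607.68
Profit = HKD 8,937,607.68 − HKD 8,782,000.00

Profit: HKD 155,607.68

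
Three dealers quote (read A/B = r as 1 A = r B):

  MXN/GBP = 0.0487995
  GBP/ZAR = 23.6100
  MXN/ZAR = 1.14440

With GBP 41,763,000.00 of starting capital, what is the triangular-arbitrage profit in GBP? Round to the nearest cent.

Profit: GBP 283,049.61

Profitable loop is GBP → ZAR → MXN → GBP:
GBP 41,763,000.00 × 23.6100 = ZAR 986,024,430.00
ZAR 986,024,430.00 ÷ 1.14440 = MXN 861,608,205.17
MXN 861,608,205.17 × 0.0487995 = GBP 42,046,049.61
Profit = GBP 42,046,049.61 − GBP 41,763,000.00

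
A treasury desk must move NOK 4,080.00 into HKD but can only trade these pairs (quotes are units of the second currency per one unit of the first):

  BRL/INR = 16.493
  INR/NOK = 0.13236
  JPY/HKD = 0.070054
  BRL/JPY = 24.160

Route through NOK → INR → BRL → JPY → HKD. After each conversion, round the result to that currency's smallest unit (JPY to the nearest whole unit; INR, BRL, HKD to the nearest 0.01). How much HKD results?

HKD 3,163.29

NOK 4,080.00 ÷ 0.13236 = INR 30,825.02
INR 30,825.02 ÷ 16.493 = BRL 1,868.98
BRL 1,868.98 × 24.160 = JPY 45,155
JPY 45,155 × 0.070054 = HKD 3,163.29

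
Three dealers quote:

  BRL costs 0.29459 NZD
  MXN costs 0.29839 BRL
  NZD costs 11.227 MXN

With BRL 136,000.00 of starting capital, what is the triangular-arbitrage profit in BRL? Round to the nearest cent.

Profitable loop is BRL → MXN → NZD → BRL:
BRL 136,000.00 ÷ 0.29839 = MXN 455,779.35
MXN 455,779.35 ÷ 11.227 = NZD 40,596.72
NZD 40,596.72 ÷ 0.29459 = BRL 137,807.52
Profit = BRL 137,807.52 − BRL 136,000.00

Profit: BRL 1,807.52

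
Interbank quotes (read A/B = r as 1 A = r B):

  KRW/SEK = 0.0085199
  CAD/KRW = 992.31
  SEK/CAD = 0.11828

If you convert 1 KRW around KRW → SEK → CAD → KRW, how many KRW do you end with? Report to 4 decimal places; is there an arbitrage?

Around KRW → SEK → CAD → KRW: 1 × 0.0085199 × 0.11828 × 992.31 = 0.999984
Product ≈ 1 (deviation 0.002%, within rounding noise).

1.0000 (no arbitrage)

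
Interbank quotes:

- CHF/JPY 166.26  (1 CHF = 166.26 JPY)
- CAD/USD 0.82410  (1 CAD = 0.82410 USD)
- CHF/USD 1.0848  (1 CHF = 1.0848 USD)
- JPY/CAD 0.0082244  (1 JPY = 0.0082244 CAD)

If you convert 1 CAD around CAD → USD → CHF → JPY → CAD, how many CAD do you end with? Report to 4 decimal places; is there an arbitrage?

1.0388 (arbitrage exists)

Around CAD → USD → CHF → JPY → CAD: 1 × 0.82410 ÷ 1.0848 × 166.26 × 0.0082244 = 1.038777
Product > 1; profitable direction is CAD → USD → CHF → JPY → CAD.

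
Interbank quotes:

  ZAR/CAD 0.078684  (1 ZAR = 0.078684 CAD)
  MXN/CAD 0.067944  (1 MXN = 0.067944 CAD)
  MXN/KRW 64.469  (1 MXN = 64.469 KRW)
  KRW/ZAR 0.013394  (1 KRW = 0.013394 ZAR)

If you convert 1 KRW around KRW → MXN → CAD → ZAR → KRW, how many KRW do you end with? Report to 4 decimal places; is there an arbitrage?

1.0000 (no arbitrage)

Around KRW → MXN → CAD → ZAR → KRW: 1 ÷ 64.469 × 0.067944 ÷ 0.078684 ÷ 0.013394 = 1.000008
Product ≈ 1 (deviation 0.001%, within rounding noise).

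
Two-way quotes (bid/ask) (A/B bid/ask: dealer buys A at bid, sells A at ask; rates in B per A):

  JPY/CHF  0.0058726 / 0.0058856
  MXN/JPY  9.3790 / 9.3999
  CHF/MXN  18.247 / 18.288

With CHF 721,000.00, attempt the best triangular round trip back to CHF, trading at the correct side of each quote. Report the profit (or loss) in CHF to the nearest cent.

Best loop CHF → MXN → JPY → CHF:
CHF 721,000.00 × 18.247 (sell CHF at bid) = MXN 13,156,087.00
MXN 13,156,087.00 × 9.3790 (sell MXN at bid) = JPY 123,390,940
JPY 123,390,940 × 0.0058726 (sell JPY at bid) = CHF 724,625.63

Net profit: CHF 3,625.63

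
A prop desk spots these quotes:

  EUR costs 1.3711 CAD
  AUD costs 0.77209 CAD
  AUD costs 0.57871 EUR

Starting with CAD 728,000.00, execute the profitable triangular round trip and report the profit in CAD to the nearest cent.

Profit: CAD 20,158.42

Profitable loop is CAD → AUD → EUR → CAD:
CAD 728,000.00 ÷ 0.77209 = AUD 942,895.26
AUD 942,895.26 × 0.57871 = EUR 545,662.91
EUR 545,662.91 × 1.3711 = CAD 748,158.42
Profit = CAD 748,158.42 − CAD 728,000.00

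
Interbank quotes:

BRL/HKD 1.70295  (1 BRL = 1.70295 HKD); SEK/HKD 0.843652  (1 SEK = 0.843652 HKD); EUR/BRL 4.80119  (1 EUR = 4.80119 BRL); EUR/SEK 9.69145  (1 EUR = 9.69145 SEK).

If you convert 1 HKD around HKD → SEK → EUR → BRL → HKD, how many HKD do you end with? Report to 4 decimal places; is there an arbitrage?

1.0000 (no arbitrage)

Around HKD → SEK → EUR → BRL → HKD: 1 ÷ 0.843652 ÷ 9.69145 × 4.80119 × 1.70295 = 0.999997
Product ≈ 1 (deviation 0.000%, within rounding noise).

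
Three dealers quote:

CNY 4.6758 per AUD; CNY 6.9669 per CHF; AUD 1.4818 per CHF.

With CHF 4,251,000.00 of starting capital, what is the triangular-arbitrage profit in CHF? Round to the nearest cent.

Profit: CHF 23,498.46

Profitable loop is CHF → CNY → AUD → CHF:
CHF 4,251,000.00 × 6.9669 = CNY 29,616,291.90
CNY 29,616,291.90 ÷ 4.6758 = AUD 6,333,951.82
AUD 6,333,951.82 ÷ 1.4818 = CHF 4,274,498.46
Profit = CHF 4,274,498.46 − CHF 4,251,000.00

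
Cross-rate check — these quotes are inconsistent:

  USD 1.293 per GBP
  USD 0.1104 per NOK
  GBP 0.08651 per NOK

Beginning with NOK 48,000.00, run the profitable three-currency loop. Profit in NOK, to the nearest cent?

Profit: NOK 633.67

Profitable loop is NOK → GBP → USD → NOK:
NOK 48,000.00 × 0.08651 = GBP 4,152.48
GBP 4,152.48 × 1.293 = USD 5,369.16
USD 5,369.16 ÷ 0.1104 = NOK 48,633.67
Profit = NOK 48,633.67 − NOK 48,000.00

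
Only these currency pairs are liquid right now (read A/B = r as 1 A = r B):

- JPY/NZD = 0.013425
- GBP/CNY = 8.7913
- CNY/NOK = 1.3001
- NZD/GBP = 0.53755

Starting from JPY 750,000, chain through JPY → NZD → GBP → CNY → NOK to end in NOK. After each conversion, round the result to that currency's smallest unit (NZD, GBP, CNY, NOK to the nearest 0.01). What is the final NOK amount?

NOK 61,862.09

JPY 750,000 × 0.013425 = NZD 10,068.75
NZD 10,068.75 × 0.53755 = GBP 5,412.46
GBP 5,412.46 × 8.7913 = CNY 47,582.56
CNY 47,582.56 × 1.3001 = NOK 61,862.09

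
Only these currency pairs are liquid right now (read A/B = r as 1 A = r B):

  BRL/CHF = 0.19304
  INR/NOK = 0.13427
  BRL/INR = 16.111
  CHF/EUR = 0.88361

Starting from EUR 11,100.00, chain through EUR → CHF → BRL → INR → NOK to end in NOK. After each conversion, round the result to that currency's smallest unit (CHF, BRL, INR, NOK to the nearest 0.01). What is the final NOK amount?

NOK 140,772.04

EUR 11,100.00 ÷ 0.88361 = CHF 12,562.10
CHF 12,562.10 ÷ 0.19304 = BRL 65,075.11
BRL 65,075.11 × 16.111 = INR 1,048,425.10
INR 1,048,425.10 × 0.13427 = NOK 140,772.04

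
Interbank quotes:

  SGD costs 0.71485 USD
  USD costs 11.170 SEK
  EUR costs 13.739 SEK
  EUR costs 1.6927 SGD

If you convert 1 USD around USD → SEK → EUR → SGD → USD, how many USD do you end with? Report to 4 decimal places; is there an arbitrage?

0.9838 (arbitrage exists)

Around USD → SEK → EUR → SGD → USD: 1 × 11.170 ÷ 13.739 × 1.6927 × 0.71485 = 0.983769
Product < 1; profitable direction is USD → SGD → EUR → SEK → USD.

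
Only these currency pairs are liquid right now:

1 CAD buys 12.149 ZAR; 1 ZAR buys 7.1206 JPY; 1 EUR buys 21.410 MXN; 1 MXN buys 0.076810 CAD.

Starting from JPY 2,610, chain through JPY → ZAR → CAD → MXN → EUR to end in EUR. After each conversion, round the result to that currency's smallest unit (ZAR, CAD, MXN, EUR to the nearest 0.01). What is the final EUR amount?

EUR 18.35

JPY 2,610 ÷ 7.1206 = ZAR 366.54
ZAR 366.54 ÷ 12.149 = CAD 30.17
CAD 30.17 ÷ 0.076810 = MXN 392.79
MXN 392.79 ÷ 21.410 = EUR 18.35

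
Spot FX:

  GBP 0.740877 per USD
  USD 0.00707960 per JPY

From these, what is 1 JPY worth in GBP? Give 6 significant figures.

1 JPY × 0.00707960 = 0.0070796 USD
0.0070796 USD × 0.740877 = 0.00524511 GBP

JPY/GBP = 0.00524511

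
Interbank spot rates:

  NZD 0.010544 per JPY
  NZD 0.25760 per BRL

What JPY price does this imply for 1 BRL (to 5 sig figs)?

1 BRL × 0.25760 = 0.2576 NZD
0.2576 NZD ÷ 0.010544 = 24.431 JPY

BRL/JPY = 24.431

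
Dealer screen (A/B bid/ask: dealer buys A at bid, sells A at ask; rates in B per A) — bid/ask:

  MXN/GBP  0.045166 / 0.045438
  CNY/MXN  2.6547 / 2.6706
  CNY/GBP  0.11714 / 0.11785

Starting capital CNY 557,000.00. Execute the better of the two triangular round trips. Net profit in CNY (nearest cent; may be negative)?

Best loop CNY → MXN → GBP → CNY:
CNY 557,000.00 × 2.6547 (sell CNY at bid) = MXN 1,478,667.90
MXN 1,478,667.90 × 0.045166 (sell MXN at bid) = GBP 66,785.51
GBP 66,785.51 ÷ 0.11785 (buy CNY at ask) = CNY 566,699.32

Net profit: CNY 9,699.32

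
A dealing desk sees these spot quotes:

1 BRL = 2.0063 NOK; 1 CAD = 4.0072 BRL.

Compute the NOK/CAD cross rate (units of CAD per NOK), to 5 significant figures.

1 NOK ÷ 2.0063 = 0.49843 BRL
0.49843 BRL ÷ 4.0072 = 0.124384 CAD

NOK/CAD = 0.12438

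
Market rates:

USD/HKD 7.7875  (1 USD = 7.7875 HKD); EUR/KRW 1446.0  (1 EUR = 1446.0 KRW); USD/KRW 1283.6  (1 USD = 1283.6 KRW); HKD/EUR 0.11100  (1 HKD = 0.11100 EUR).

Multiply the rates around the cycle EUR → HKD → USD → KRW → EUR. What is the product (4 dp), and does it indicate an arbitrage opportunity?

Around EUR → HKD → USD → KRW → EUR: 1 ÷ 0.11100 ÷ 7.7875 × 1283.6 ÷ 1446.0 = 1.026929
Product > 1; profitable direction is EUR → HKD → USD → KRW → EUR.

1.0269 (arbitrage exists)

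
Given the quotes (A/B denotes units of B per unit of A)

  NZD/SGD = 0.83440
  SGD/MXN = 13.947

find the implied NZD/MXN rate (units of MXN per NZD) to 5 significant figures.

NZD/MXN = 11.637

1 NZD × 0.83440 = 0.8344 SGD
0.8344 SGD × 13.947 = 11.6374 MXN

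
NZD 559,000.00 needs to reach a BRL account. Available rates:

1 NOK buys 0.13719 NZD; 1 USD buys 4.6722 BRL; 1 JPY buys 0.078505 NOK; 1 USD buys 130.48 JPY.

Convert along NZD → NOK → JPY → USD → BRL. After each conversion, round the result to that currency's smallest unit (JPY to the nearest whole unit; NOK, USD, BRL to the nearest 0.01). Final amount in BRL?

NZD 559,000.00 ÷ 0.13719 = NOK 4,074,641.01
NOK 4,074,641.01 ÷ 0.078505 = JPY 51,902,949
JPY 51,902,949 ÷ 130.48 = USD 397,784.71
USD 397,784.71 × 4.6722 = BRL 1,858,529.72

BRL 1,858,529.72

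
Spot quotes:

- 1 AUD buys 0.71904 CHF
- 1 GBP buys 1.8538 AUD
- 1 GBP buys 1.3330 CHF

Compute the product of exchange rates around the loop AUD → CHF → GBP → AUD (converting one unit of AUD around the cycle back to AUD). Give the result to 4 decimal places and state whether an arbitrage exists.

1.0000 (no arbitrage)

Around AUD → CHF → GBP → AUD: 1 × 0.71904 ÷ 1.3330 × 1.8538 = 0.999967
Product ≈ 1 (deviation 0.003%, within rounding noise).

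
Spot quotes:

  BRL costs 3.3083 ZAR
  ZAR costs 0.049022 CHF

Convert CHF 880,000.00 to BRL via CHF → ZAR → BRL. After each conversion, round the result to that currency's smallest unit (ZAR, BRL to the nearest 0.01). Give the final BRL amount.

BRL 5,426,087.11

CHF 880,000.00 ÷ 0.049022 = ZAR 17,951,123.99
ZAR 17,951,123.99 ÷ 3.3083 = BRL 5,426,087.11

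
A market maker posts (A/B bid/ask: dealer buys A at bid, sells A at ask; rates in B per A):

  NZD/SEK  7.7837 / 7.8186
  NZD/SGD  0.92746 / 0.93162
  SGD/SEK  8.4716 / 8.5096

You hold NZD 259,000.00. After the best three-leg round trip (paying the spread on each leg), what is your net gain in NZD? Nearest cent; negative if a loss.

Net profit: NZD 1,274.37

Best loop NZD → SGD → SEK → NZD:
NZD 259,000.00 × 0.92746 (sell NZD at bid) = SGD 240,212.14
SGD 240,212.14 × 8.4716 (sell SGD at bid) = SEK 2,034,981.17
SEK 2,034,981.17 ÷ 7.8186 (buy NZD at ask) = NZD 260,274.37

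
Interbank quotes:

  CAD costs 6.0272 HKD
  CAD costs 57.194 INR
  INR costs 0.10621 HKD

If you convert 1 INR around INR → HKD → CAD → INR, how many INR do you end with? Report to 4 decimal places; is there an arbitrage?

1.0079 (arbitrage exists)

Around INR → HKD → CAD → INR: 1 × 0.10621 ÷ 6.0272 × 57.194 = 1.007860
Product > 1; profitable direction is INR → HKD → CAD → INR.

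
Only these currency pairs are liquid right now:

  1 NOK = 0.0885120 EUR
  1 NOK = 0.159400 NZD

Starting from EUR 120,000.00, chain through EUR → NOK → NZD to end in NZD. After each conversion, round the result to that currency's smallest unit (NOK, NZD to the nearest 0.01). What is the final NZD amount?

EUR 120,000.00 ÷ 0.0885120 = NOK 1,355,748.37
NOK 1,355,748.37 × 0.159400 = NZD 216,106.29

NZD 216,106.29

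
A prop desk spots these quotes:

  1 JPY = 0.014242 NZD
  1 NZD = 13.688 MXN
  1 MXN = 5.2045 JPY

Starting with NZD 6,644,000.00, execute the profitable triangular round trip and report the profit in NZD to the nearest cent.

Profitable loop is NZD → MXN → JPY → NZD:
NZD 6,644,000.00 × 13.688 = MXN 90,943,072.00
MXN 90,943,072.00 × 5.2045 = JPY 473,313,218
JPY 473,313,218 × 0.014242 = NZD 6,740,926.85
Profit = NZD 6,740,926.85 − NZD 6,644,000.00

Profit: NZD 96,926.85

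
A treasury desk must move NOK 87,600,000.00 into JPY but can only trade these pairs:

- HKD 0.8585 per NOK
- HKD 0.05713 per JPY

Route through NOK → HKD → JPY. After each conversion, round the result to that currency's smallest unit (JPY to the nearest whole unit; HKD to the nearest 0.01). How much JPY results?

JPY 1,316,376,685

NOK 87,600,000.00 × 0.8585 = HKD 75,204,600.00
HKD 75,204,600.00 ÷ 0.05713 = JPY 1,316,376,685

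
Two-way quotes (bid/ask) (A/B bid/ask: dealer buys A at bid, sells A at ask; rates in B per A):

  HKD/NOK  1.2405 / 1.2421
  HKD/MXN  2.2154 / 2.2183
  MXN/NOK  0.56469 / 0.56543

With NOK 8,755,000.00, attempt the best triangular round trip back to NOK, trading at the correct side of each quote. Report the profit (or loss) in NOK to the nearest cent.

Best loop NOK → HKD → MXN → NOK:
NOK 8,755,000.00 ÷ 1.2421 (buy HKD at ask) = HKD 7,048,546.82
HKD 7,048,546.82 × 2.2154 (sell HKD at bid) = MXN 15,615,350.62
MXN 15,615,350.62 × 0.56469 (sell MXN at bid) = NOK 8,817,832.34

Net profit: NOK 62,832.34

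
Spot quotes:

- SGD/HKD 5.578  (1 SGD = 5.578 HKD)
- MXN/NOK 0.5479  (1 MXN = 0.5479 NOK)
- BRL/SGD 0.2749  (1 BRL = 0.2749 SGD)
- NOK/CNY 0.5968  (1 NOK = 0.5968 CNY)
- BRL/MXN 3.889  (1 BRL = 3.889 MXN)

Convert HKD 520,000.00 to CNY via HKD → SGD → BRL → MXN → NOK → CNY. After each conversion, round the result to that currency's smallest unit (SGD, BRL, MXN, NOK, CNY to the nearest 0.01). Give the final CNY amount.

CNY 431,239.13

HKD 520,000.00 ÷ 5.578 = SGD 93,223.38
SGD 93,223.38 ÷ 0.2749 = BRL 339,117.42
BRL 339,117.42 × 3.889 = MXN 1,318,827.65
MXN 1,318,827.65 × 0.5479 = NOK 722,585.67
NOK 722,585.67 × 0.5968 = CNY 431,239.13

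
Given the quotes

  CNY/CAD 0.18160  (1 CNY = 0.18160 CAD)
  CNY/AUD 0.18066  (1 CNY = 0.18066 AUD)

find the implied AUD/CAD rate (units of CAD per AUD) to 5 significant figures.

1 AUD ÷ 0.18066 = 5.53526 CNY
5.53526 CNY × 0.18160 = 1.0052 CAD

AUD/CAD = 1.0052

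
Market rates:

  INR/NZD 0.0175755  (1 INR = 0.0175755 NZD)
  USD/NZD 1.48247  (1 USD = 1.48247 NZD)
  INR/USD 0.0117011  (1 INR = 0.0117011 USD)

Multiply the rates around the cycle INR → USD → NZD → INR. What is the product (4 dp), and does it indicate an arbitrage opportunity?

0.9870 (arbitrage exists)

Around INR → USD → NZD → INR: 1 × 0.0117011 × 1.48247 ÷ 0.0175755 = 0.986972
Product < 1; profitable direction is INR → NZD → USD → INR.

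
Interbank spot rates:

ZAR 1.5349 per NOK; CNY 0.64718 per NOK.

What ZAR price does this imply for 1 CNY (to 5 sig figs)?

1 CNY ÷ 0.64718 = 1.54517 NOK
1.54517 NOK × 1.5349 = 2.37167 ZAR

CNY/ZAR = 2.3717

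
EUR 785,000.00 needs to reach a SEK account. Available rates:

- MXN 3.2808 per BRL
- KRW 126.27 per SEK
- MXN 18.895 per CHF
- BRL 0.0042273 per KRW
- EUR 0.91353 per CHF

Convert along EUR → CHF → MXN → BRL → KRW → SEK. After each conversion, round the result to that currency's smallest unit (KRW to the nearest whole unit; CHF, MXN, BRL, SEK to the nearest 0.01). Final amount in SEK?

EUR 785,000.00 ÷ 0.91353 = CHF 859,304.02
CHF 859,304.02 × 18.895 = MXN 16,236,549.46
MXN 16,236,549.46 ÷ 3.2808 = BRL 4,948,960.45
BRL 4,948,960.45 ÷ 0.0042273 = KRW 1,170,714,274
KRW 1,170,714,274 ÷ 126.27 = SEK 9,271,515.59

SEK 9,271,515.59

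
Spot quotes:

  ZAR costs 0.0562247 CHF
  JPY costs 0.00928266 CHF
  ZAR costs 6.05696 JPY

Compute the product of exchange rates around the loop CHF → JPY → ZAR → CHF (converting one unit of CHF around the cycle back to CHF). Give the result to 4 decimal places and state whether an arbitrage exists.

1.0000 (no arbitrage)

Around CHF → JPY → ZAR → CHF: 1 ÷ 0.00928266 ÷ 6.05696 × 0.0562247 = 1.000000
Product ≈ 1 (deviation 0.000%, within rounding noise).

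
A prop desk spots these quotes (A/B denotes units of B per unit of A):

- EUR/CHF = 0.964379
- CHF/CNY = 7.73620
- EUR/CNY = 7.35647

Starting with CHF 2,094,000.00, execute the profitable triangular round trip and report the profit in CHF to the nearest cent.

Profitable loop is CHF → CNY → EUR → CHF:
CHF 2,094,000.00 × 7.73620 = CNY 16,199,602.80
CNY 16,199,602.80 ÷ 7.35647 = EUR 2,202,089.15
EUR 2,202,089.15 × 0.964379 = CHF 2,123,648.54
Profit = CHF 2,123,648.54 − CHF 2,094,000.00

Profit: CHF 29,648.54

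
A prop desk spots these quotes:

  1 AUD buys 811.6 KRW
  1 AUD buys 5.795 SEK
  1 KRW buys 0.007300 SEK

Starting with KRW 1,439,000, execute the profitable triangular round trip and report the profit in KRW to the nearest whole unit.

Profitable loop is KRW → SEK → AUD → KRW:
KRW 1,439,000 × 0.007300 = SEK 10,504.70
SEK 10,504.70 ÷ 5.795 = AUD 1,812.72
AUD 1,812.72 × 811.6 = KRW 1,471,202
Profit = KRW 1,471,202 − KRW 1,439,000

Profit: KRW 32,202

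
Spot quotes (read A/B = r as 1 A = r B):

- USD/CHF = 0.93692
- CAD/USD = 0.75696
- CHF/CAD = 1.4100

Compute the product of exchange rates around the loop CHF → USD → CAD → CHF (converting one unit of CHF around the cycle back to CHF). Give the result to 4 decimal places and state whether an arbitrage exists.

1.0000 (no arbitrage)

Around CHF → USD → CAD → CHF: 1 ÷ 0.93692 ÷ 0.75696 ÷ 1.4100 = 1.000013
Product ≈ 1 (deviation 0.001%, within rounding noise).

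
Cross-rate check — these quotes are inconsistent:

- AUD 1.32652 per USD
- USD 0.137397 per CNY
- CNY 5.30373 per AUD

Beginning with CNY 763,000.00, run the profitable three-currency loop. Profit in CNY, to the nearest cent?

Profitable loop is CNY → AUD → USD → CNY:
CNY 763,000.00 ÷ 5.30373 = AUD 143,861.02
AUD 143,861.02 ÷ 1.32652 = USD 108,449.94
USD 108,449.94 ÷ 0.137397 = CNY 789,318.13
Profit = CNY 789,318.13 − CNY 763,000.00

Profit: CNY 26,318.13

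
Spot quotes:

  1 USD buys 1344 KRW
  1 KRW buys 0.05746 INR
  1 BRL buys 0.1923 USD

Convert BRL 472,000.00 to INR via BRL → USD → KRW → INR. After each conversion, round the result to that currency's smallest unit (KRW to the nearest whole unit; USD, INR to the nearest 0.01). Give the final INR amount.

BRL 472,000.00 × 0.1923 = USD 90,765.60
USD 90,765.60 × 1344 = KRW 121,988,966
KRW 121,988,966 × 0.05746 = INR 7,009,485.99

INR 7,009,485.99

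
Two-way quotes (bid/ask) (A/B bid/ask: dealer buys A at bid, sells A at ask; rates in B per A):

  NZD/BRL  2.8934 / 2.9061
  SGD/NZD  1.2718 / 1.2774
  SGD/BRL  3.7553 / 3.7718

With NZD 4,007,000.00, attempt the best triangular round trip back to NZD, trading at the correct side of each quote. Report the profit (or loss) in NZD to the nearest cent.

Best loop NZD → SGD → BRL → NZD:
NZD 4,007,000.00 ÷ 1.2774 (buy SGD at ask) = SGD 3,136,840.46
SGD 3,136,840.46 × 3.7553 (sell SGD at bid) = BRL 11,779,776.97
BRL 11,779,776.97 ÷ 2.9061 (buy NZD at ask) = NZD 4,053,465.80

Net profit: NZD 46,465.80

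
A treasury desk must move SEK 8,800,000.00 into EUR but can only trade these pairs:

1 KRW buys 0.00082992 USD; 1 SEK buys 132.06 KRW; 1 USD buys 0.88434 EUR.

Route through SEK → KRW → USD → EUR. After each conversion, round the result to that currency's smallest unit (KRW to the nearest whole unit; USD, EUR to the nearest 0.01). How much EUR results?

EUR 852,922.29

SEK 8,800,000.00 × 132.06 = KRW 1,162,128,000
KRW 1,162,128,000 × 0.00082992 = USD 964,473.27
USD 964,473.27 × 0.88434 = EUR 852,922.29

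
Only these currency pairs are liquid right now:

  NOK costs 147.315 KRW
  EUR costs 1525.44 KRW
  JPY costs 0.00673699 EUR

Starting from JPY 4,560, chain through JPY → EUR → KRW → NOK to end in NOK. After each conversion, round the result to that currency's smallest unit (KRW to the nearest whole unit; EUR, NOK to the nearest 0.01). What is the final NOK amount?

NOK 318.11

JPY 4,560 × 0.00673699 = EUR 30.72
EUR 30.72 × 1525.44 = KRW 46,862
KRW 46,862 ÷ 147.315 = NOK 318.11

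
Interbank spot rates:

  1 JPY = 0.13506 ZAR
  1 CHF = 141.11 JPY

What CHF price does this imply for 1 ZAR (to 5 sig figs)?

ZAR/CHF = 0.052471

1 ZAR ÷ 0.13506 = 7.40412 JPY
7.40412 JPY ÷ 141.11 = 0.0524705 CHF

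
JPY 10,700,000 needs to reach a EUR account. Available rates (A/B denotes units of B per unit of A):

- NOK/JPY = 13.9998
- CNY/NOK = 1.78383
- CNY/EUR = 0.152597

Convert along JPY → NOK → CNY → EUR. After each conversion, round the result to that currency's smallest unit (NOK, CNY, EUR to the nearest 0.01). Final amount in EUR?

JPY 10,700,000 ÷ 13.9998 = NOK 764,296.63
NOK 764,296.63 ÷ 1.78383 = CNY 428,458.22
CNY 428,458.22 × 0.152597 = EUR 65,381.44

EUR 65,381.44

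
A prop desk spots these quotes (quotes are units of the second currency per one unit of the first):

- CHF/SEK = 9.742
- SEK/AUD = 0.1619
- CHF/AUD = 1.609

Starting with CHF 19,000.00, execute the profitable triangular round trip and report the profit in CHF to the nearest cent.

Profitable loop is CHF → AUD → SEK → CHF:
CHF 19,000.00 × 1.609 = AUD 30,571.00
AUD 30,571.00 ÷ 0.1619 = SEK 188,826.44
SEK 188,826.44 ÷ 9.742 = CHF 19,382.72
Profit = CHF 19,382.72 − CHF 19,000.00

Profit: CHF 382.72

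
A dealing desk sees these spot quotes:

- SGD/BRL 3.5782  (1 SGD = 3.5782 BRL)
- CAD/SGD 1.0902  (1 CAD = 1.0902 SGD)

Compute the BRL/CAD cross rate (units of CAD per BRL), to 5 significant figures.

BRL/CAD = 0.25635

1 BRL ÷ 3.5782 = 0.27947 SGD
0.27947 SGD ÷ 1.0902 = 0.256348 CAD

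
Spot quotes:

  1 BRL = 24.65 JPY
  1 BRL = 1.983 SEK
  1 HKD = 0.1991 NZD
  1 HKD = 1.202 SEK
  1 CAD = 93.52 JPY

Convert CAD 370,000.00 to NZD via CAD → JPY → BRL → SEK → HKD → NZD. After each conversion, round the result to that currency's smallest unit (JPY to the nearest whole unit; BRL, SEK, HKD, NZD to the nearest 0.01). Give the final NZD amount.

NZD 461,082.68

CAD 370,000.00 × 93.52 = JPY 34,602,400
JPY 34,602,400 ÷ 24.65 = BRL 1,403,748.48
BRL 1,403,748.48 × 1.983 = SEK 2,783,633.24
SEK 2,783,633.24 ÷ 1.202 = HKD 2,315,834.64
HKD 2,315,834.64 × 0.1991 = NZD 461,082.68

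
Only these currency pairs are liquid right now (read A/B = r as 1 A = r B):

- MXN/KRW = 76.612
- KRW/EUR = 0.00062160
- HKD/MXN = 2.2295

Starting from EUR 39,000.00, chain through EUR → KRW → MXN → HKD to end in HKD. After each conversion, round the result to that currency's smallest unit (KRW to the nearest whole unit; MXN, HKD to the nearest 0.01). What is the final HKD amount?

HKD 367,324.02

EUR 39,000.00 ÷ 0.00062160 = KRW 62,741,313
KRW 62,741,313 ÷ 76.612 = MXN 818,948.90
MXN 818,948.90 ÷ 2.2295 = HKD 367,324.02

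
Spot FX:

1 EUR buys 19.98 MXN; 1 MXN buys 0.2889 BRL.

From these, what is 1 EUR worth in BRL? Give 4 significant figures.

EUR/BRL = 5.772

1 EUR × 19.98 = 19.98 MXN
19.98 MXN × 0.2889 = 5.77222 BRL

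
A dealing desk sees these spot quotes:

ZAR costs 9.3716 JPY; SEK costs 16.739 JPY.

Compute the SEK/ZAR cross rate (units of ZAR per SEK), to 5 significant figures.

SEK/ZAR = 1.7861

1 SEK × 16.739 = 16.739 JPY
16.739 JPY ÷ 9.3716 = 1.78614 ZAR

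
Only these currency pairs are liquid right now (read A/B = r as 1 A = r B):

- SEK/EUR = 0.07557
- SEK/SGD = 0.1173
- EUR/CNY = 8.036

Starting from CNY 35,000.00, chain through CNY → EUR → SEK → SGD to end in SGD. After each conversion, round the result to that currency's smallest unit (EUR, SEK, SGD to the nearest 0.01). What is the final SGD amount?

SGD 6,760.47

CNY 35,000.00 ÷ 8.036 = EUR 4,355.40
EUR 4,355.40 ÷ 0.07557 = SEK 57,633.98
SEK 57,633.98 × 0.1173 = SGD 6,760.47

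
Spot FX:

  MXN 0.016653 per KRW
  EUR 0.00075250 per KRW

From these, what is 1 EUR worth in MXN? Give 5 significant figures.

EUR/MXN = 22.130

1 EUR ÷ 0.00075250 = 1328.9 KRW
1328.9 KRW × 0.016653 = 22.1302 MXN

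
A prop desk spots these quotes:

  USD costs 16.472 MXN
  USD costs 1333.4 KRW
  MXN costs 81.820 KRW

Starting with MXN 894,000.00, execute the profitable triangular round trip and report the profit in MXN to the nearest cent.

Profitable loop is MXN → KRW → USD → MXN:
MXN 894,000.00 × 81.820 = KRW 73,147,080
KRW 73,147,080 ÷ 1333.4 = USD 54,857.57
USD 54,857.57 × 16.472 = MXN 903,613.85
Profit = MXN 903,613.85 − MXN 894,000.00

Profit: MXN 9,613.85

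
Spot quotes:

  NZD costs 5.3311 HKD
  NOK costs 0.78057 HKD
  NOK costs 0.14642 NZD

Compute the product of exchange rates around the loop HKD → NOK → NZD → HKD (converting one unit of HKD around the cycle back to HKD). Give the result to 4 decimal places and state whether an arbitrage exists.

Around HKD → NOK → NZD → HKD: 1 ÷ 0.78057 × 0.14642 × 5.3311 = 1.000012
Product ≈ 1 (deviation 0.001%, within rounding noise).

1.0000 (no arbitrage)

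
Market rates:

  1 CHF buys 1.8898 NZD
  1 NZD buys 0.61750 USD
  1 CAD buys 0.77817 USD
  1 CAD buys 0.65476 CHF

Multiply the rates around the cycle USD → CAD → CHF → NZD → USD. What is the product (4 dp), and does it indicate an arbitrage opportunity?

0.9819 (arbitrage exists)

Around USD → CAD → CHF → NZD → USD: 1 ÷ 0.77817 × 0.65476 × 1.8898 × 0.61750 = 0.981885
Product < 1; profitable direction is USD → NZD → CHF → CAD → USD.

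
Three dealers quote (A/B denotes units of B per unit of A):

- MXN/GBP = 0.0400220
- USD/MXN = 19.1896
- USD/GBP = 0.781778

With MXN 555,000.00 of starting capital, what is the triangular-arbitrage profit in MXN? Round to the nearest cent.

Profit: MXN 9,952.22

Profitable loop is MXN → USD → GBP → MXN:
MXN 555,000.00 ÷ 19.1896 = USD 28,921.92
USD 28,921.92 × 0.781778 = GBP 22,610.52
GBP 22,610.52 ÷ 0.0400220 = MXN 564,952.22
Profit = MXN 564,952.22 − MXN 555,000.00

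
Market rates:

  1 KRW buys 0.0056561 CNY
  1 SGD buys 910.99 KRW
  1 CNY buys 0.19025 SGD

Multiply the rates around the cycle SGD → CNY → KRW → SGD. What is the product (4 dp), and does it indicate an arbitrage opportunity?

1.0201 (arbitrage exists)

Around SGD → CNY → KRW → SGD: 1 ÷ 0.19025 ÷ 0.0056561 ÷ 910.99 = 1.020104
Product > 1; profitable direction is SGD → CNY → KRW → SGD.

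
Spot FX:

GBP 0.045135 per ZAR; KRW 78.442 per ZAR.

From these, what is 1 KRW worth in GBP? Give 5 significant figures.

KRW/GBP = 0.00057539

1 KRW ÷ 78.442 = 0.0127483 ZAR
0.0127483 ZAR × 0.045135 = 0.000575393 GBP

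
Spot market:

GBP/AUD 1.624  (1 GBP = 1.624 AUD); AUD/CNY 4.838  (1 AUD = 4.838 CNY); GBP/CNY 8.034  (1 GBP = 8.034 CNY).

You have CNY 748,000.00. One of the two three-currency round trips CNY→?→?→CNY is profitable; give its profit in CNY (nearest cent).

Profit: CNY 16,859.27

Profitable loop is CNY → AUD → GBP → CNY:
CNY 748,000.00 ÷ 4.838 = AUD 154,609.34
AUD 154,609.34 ÷ 1.624 = GBP 95,202.80
GBP 95,202.80 × 8.034 = CNY 764,859.27
Profit = CNY 764,859.27 − CNY 748,000.00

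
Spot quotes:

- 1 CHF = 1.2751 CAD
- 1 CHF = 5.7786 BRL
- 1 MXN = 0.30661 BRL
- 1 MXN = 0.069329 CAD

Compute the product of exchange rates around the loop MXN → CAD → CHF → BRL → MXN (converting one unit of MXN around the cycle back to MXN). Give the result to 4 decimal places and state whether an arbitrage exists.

Around MXN → CAD → CHF → BRL → MXN: 1 × 0.069329 ÷ 1.2751 × 5.7786 ÷ 0.30661 = 1.024724
Product > 1; profitable direction is MXN → CAD → CHF → BRL → MXN.

1.0247 (arbitrage exists)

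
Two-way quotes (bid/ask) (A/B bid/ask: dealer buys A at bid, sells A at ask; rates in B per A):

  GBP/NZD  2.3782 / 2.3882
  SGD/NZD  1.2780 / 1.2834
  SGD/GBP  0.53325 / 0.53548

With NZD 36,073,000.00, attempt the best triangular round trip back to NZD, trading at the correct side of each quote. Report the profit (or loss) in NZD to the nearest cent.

Net result: NZD -23,506.53 (no profitable arbitrage after spreads)

Best loop NZD → GBP → SGD → NZD:
NZD 36,073,000.00 ÷ 2.3882 (buy GBP at ask) = GBP 15,104,681.35
GBP 15,104,681.35 ÷ 0.53548 (buy SGD at ask) = SGD 28,207,741.37
SGD 28,207,741.37 × 1.2780 (sell SGD at bid) = NZD 36,049,493.47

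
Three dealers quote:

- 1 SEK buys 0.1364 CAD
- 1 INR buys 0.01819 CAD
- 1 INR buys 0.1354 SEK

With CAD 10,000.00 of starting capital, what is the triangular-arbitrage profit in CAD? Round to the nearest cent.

Profit: CAD 153.14

Profitable loop is CAD → INR → SEK → CAD:
CAD 10,000.00 ÷ 0.01819 = INR 549,752.61
INR 549,752.61 × 0.1354 = SEK 74,436.50
SEK 74,436.50 × 0.1364 = CAD 10,153.14
Profit = CAD 10,153.14 − CAD 10,000.00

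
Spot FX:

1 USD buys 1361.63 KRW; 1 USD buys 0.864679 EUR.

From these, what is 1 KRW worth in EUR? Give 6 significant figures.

KRW/EUR = 0.000635032

1 KRW ÷ 1361.63 = 0.000734414 USD
0.000734414 USD × 0.864679 = 0.000635032 EUR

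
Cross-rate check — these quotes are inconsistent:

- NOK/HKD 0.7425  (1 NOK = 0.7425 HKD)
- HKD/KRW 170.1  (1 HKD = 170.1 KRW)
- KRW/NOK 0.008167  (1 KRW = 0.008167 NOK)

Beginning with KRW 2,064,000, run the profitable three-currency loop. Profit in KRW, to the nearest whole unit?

Profit: KRW 64,987

Profitable loop is KRW → NOK → HKD → KRW:
KRW 2,064,000 × 0.008167 = NOK 16,856.69
NOK 16,856.69 × 0.7425 = HKD 12,516.09
HKD 12,516.09 × 170.1 = KRW 2,128,987
Profit = KRW 2,128,987 − KRW 2,064,000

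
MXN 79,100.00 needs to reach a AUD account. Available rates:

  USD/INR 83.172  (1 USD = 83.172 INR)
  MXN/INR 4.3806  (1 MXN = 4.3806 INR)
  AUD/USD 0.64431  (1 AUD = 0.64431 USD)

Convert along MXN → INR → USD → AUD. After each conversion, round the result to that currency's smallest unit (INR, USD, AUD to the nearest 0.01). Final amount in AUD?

AUD 6,466.03

MXN 79,100.00 × 4.3806 = INR 346,505.46
INR 346,505.46 ÷ 83.172 = USD 4,166.13
USD 4,166.13 ÷ 0.64431 = AUD 6,466.03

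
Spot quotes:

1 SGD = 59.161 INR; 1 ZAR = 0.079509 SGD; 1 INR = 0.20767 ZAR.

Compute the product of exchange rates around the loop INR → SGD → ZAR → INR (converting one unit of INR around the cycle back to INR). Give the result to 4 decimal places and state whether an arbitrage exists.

1.0237 (arbitrage exists)

Around INR → SGD → ZAR → INR: 1 ÷ 59.161 ÷ 0.079509 ÷ 0.20767 = 1.023704
Product > 1; profitable direction is INR → SGD → ZAR → INR.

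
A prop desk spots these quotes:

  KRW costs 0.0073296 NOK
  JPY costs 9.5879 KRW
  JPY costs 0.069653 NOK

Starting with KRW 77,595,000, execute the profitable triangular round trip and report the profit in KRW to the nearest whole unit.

Profit: KRW 693,448

Profitable loop is KRW → NOK → JPY → KRW:
KRW 77,595,000 × 0.0073296 = NOK 568,740.31
NOK 568,740.31 ÷ 0.069653 = JPY 8,165,338
JPY 8,165,338 × 9.5879 = KRW 78,288,448
Profit = KRW 78,288,448 − KRW 77,595,000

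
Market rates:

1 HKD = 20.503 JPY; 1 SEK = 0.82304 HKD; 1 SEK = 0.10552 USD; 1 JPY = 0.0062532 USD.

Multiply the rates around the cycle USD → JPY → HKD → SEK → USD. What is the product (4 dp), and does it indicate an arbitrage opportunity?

Around USD → JPY → HKD → SEK → USD: 1 ÷ 0.0062532 ÷ 20.503 ÷ 0.82304 × 0.10552 = 0.999986
Product ≈ 1 (deviation 0.001%, within rounding noise).

1.0000 (no arbitrage)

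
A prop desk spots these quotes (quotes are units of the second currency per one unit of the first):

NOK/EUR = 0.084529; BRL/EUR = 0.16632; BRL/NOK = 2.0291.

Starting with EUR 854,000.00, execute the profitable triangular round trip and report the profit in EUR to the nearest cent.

Profitable loop is EUR → BRL → NOK → EUR:
EUR 854,000.00 ÷ 0.16632 = BRL 5,134,680.13
BRL 5,134,680.13 × 2.0291 = NOK 10,418,779.46
NOK 10,418,779.46 × 0.084529 = EUR 880,689.01
Profit = EUR 880,689.01 − EUR 854,000.00

Profit: EUR 26,689.01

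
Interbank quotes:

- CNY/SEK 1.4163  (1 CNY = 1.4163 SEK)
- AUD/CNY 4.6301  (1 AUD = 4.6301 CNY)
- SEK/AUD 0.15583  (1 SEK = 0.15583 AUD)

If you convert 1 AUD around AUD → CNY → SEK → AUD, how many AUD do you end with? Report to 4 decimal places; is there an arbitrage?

Around AUD → CNY → SEK → AUD: 1 × 4.6301 × 1.4163 × 0.15583 = 1.021872
Product > 1; profitable direction is AUD → CNY → SEK → AUD.

1.0219 (arbitrage exists)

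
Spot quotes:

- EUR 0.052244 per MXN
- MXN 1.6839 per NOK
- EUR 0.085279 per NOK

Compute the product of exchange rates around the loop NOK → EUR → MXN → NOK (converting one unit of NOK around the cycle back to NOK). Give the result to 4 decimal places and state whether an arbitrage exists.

Around NOK → EUR → MXN → NOK: 1 × 0.085279 ÷ 0.052244 ÷ 1.6839 = 0.969370
Product < 1; profitable direction is NOK → MXN → EUR → NOK.

0.9694 (arbitrage exists)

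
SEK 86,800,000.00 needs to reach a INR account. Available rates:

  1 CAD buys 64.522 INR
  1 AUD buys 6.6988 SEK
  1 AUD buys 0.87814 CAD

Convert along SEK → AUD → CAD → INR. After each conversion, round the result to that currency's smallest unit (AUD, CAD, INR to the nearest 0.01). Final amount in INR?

INR 734,166,044.32

SEK 86,800,000.00 ÷ 6.6988 = AUD 12,957,544.63
AUD 12,957,544.63 × 0.87814 = CAD 11,378,538.24
CAD 11,378,538.24 × 64.522 = INR 734,166,044.32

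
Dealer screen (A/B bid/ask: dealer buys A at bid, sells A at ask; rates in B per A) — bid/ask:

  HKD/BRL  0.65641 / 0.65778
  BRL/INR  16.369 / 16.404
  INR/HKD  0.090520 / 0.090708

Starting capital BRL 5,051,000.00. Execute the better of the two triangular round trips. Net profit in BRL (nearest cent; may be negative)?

Net profit: BRL 109,613.71

Best loop BRL → HKD → INR → BRL:
BRL 5,051,000.00 ÷ 0.65778 (buy HKD at ask) = HKD 7,678,859.19
HKD 7,678,859.19 ÷ 0.090708 (buy INR at ask) = INR 84,654,707.34
INR 84,654,707.34 ÷ 16.404 (buy BRL at ask) = BRL 5,160,613.71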